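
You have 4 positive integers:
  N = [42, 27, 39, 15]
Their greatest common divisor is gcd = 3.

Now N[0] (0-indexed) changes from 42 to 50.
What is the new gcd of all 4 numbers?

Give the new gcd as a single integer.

Numbers: [42, 27, 39, 15], gcd = 3
Change: index 0, 42 -> 50
gcd of the OTHER numbers (without index 0): gcd([27, 39, 15]) = 3
New gcd = gcd(g_others, new_val) = gcd(3, 50) = 1

Answer: 1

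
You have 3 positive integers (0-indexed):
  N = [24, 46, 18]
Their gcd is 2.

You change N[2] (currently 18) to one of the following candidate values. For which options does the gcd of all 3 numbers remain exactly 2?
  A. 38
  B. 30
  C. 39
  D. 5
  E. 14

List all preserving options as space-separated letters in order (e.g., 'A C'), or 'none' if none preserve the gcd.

Old gcd = 2; gcd of others (without N[2]) = 2
New gcd for candidate v: gcd(2, v). Preserves old gcd iff gcd(2, v) = 2.
  Option A: v=38, gcd(2,38)=2 -> preserves
  Option B: v=30, gcd(2,30)=2 -> preserves
  Option C: v=39, gcd(2,39)=1 -> changes
  Option D: v=5, gcd(2,5)=1 -> changes
  Option E: v=14, gcd(2,14)=2 -> preserves

Answer: A B E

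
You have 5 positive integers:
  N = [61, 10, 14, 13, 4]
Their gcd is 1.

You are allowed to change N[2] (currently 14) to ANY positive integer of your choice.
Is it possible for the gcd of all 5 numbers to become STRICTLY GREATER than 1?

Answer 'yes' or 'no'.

Current gcd = 1
gcd of all OTHER numbers (without N[2]=14): gcd([61, 10, 13, 4]) = 1
The new gcd after any change is gcd(1, new_value).
This can be at most 1.
Since 1 = old gcd 1, the gcd can only stay the same or decrease.

Answer: no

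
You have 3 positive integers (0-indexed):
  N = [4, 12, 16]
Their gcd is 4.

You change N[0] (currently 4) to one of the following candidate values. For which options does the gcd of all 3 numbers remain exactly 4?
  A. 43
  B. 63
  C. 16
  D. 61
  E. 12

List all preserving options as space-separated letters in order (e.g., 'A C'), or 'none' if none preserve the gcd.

Answer: C E

Derivation:
Old gcd = 4; gcd of others (without N[0]) = 4
New gcd for candidate v: gcd(4, v). Preserves old gcd iff gcd(4, v) = 4.
  Option A: v=43, gcd(4,43)=1 -> changes
  Option B: v=63, gcd(4,63)=1 -> changes
  Option C: v=16, gcd(4,16)=4 -> preserves
  Option D: v=61, gcd(4,61)=1 -> changes
  Option E: v=12, gcd(4,12)=4 -> preserves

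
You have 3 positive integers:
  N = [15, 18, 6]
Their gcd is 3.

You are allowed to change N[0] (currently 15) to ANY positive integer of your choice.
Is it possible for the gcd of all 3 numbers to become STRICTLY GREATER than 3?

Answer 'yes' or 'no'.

Answer: yes

Derivation:
Current gcd = 3
gcd of all OTHER numbers (without N[0]=15): gcd([18, 6]) = 6
The new gcd after any change is gcd(6, new_value).
This can be at most 6.
Since 6 > old gcd 3, the gcd CAN increase (e.g., set N[0] = 6).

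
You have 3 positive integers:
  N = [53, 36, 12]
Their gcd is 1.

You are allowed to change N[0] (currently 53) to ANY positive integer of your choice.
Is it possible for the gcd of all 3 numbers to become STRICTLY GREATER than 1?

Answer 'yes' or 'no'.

Current gcd = 1
gcd of all OTHER numbers (without N[0]=53): gcd([36, 12]) = 12
The new gcd after any change is gcd(12, new_value).
This can be at most 12.
Since 12 > old gcd 1, the gcd CAN increase (e.g., set N[0] = 12).

Answer: yes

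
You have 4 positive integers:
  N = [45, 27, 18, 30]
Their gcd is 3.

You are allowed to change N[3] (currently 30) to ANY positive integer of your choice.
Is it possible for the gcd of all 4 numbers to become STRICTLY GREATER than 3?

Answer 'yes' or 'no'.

Current gcd = 3
gcd of all OTHER numbers (without N[3]=30): gcd([45, 27, 18]) = 9
The new gcd after any change is gcd(9, new_value).
This can be at most 9.
Since 9 > old gcd 3, the gcd CAN increase (e.g., set N[3] = 9).

Answer: yes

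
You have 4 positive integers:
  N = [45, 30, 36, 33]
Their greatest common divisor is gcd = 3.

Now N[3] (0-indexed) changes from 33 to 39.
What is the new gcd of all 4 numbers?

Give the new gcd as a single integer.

Answer: 3

Derivation:
Numbers: [45, 30, 36, 33], gcd = 3
Change: index 3, 33 -> 39
gcd of the OTHER numbers (without index 3): gcd([45, 30, 36]) = 3
New gcd = gcd(g_others, new_val) = gcd(3, 39) = 3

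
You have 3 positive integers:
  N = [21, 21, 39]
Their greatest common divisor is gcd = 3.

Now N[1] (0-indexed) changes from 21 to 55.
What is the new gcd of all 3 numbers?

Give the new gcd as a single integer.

Numbers: [21, 21, 39], gcd = 3
Change: index 1, 21 -> 55
gcd of the OTHER numbers (without index 1): gcd([21, 39]) = 3
New gcd = gcd(g_others, new_val) = gcd(3, 55) = 1

Answer: 1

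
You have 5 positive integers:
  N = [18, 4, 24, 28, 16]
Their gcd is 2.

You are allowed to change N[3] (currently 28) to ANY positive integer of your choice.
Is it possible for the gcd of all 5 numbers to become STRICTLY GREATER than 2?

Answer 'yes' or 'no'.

Current gcd = 2
gcd of all OTHER numbers (without N[3]=28): gcd([18, 4, 24, 16]) = 2
The new gcd after any change is gcd(2, new_value).
This can be at most 2.
Since 2 = old gcd 2, the gcd can only stay the same or decrease.

Answer: no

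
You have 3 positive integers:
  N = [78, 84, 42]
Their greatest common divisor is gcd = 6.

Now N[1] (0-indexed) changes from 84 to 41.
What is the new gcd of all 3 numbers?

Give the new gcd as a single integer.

Answer: 1

Derivation:
Numbers: [78, 84, 42], gcd = 6
Change: index 1, 84 -> 41
gcd of the OTHER numbers (without index 1): gcd([78, 42]) = 6
New gcd = gcd(g_others, new_val) = gcd(6, 41) = 1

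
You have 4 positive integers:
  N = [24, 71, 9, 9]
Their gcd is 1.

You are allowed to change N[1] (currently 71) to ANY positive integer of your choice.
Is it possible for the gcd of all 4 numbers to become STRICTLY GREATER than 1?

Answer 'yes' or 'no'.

Current gcd = 1
gcd of all OTHER numbers (without N[1]=71): gcd([24, 9, 9]) = 3
The new gcd after any change is gcd(3, new_value).
This can be at most 3.
Since 3 > old gcd 1, the gcd CAN increase (e.g., set N[1] = 3).

Answer: yes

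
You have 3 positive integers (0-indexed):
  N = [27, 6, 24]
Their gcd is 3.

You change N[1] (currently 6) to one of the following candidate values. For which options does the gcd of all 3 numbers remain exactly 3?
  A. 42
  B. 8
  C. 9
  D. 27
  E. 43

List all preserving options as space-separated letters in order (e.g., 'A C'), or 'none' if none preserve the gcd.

Answer: A C D

Derivation:
Old gcd = 3; gcd of others (without N[1]) = 3
New gcd for candidate v: gcd(3, v). Preserves old gcd iff gcd(3, v) = 3.
  Option A: v=42, gcd(3,42)=3 -> preserves
  Option B: v=8, gcd(3,8)=1 -> changes
  Option C: v=9, gcd(3,9)=3 -> preserves
  Option D: v=27, gcd(3,27)=3 -> preserves
  Option E: v=43, gcd(3,43)=1 -> changes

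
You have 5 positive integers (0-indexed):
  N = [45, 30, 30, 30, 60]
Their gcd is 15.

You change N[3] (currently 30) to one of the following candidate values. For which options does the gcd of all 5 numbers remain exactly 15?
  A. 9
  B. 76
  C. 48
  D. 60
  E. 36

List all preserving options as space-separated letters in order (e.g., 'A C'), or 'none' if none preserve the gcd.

Old gcd = 15; gcd of others (without N[3]) = 15
New gcd for candidate v: gcd(15, v). Preserves old gcd iff gcd(15, v) = 15.
  Option A: v=9, gcd(15,9)=3 -> changes
  Option B: v=76, gcd(15,76)=1 -> changes
  Option C: v=48, gcd(15,48)=3 -> changes
  Option D: v=60, gcd(15,60)=15 -> preserves
  Option E: v=36, gcd(15,36)=3 -> changes

Answer: D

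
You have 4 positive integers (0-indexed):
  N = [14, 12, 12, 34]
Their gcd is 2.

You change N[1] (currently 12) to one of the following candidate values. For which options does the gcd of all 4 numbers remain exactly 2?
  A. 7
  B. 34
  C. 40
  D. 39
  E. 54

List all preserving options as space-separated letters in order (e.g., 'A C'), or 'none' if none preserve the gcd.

Old gcd = 2; gcd of others (without N[1]) = 2
New gcd for candidate v: gcd(2, v). Preserves old gcd iff gcd(2, v) = 2.
  Option A: v=7, gcd(2,7)=1 -> changes
  Option B: v=34, gcd(2,34)=2 -> preserves
  Option C: v=40, gcd(2,40)=2 -> preserves
  Option D: v=39, gcd(2,39)=1 -> changes
  Option E: v=54, gcd(2,54)=2 -> preserves

Answer: B C E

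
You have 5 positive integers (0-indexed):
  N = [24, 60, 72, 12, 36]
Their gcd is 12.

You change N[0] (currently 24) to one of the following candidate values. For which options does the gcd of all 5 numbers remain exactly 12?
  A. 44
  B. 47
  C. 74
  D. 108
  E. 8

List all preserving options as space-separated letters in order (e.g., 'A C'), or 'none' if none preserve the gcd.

Old gcd = 12; gcd of others (without N[0]) = 12
New gcd for candidate v: gcd(12, v). Preserves old gcd iff gcd(12, v) = 12.
  Option A: v=44, gcd(12,44)=4 -> changes
  Option B: v=47, gcd(12,47)=1 -> changes
  Option C: v=74, gcd(12,74)=2 -> changes
  Option D: v=108, gcd(12,108)=12 -> preserves
  Option E: v=8, gcd(12,8)=4 -> changes

Answer: D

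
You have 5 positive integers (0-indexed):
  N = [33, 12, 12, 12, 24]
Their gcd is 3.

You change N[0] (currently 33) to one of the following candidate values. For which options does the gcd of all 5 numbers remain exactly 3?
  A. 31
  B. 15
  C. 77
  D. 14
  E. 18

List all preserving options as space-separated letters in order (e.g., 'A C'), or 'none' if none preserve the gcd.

Answer: B

Derivation:
Old gcd = 3; gcd of others (without N[0]) = 12
New gcd for candidate v: gcd(12, v). Preserves old gcd iff gcd(12, v) = 3.
  Option A: v=31, gcd(12,31)=1 -> changes
  Option B: v=15, gcd(12,15)=3 -> preserves
  Option C: v=77, gcd(12,77)=1 -> changes
  Option D: v=14, gcd(12,14)=2 -> changes
  Option E: v=18, gcd(12,18)=6 -> changes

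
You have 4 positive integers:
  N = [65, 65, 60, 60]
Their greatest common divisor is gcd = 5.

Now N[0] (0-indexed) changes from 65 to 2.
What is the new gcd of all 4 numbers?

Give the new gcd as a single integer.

Answer: 1

Derivation:
Numbers: [65, 65, 60, 60], gcd = 5
Change: index 0, 65 -> 2
gcd of the OTHER numbers (without index 0): gcd([65, 60, 60]) = 5
New gcd = gcd(g_others, new_val) = gcd(5, 2) = 1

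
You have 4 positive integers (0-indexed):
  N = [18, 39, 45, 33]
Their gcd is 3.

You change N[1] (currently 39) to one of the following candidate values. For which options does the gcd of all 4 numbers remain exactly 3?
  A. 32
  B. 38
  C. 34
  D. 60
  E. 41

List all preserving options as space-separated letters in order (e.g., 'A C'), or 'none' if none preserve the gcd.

Old gcd = 3; gcd of others (without N[1]) = 3
New gcd for candidate v: gcd(3, v). Preserves old gcd iff gcd(3, v) = 3.
  Option A: v=32, gcd(3,32)=1 -> changes
  Option B: v=38, gcd(3,38)=1 -> changes
  Option C: v=34, gcd(3,34)=1 -> changes
  Option D: v=60, gcd(3,60)=3 -> preserves
  Option E: v=41, gcd(3,41)=1 -> changes

Answer: D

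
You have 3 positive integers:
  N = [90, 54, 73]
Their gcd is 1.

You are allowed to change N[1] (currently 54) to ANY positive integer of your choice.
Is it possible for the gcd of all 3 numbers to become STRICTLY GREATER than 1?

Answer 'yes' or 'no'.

Answer: no

Derivation:
Current gcd = 1
gcd of all OTHER numbers (without N[1]=54): gcd([90, 73]) = 1
The new gcd after any change is gcd(1, new_value).
This can be at most 1.
Since 1 = old gcd 1, the gcd can only stay the same or decrease.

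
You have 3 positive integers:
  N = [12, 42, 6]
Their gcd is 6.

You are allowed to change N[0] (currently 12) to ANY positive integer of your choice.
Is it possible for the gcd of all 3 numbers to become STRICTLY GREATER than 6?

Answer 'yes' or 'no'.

Current gcd = 6
gcd of all OTHER numbers (without N[0]=12): gcd([42, 6]) = 6
The new gcd after any change is gcd(6, new_value).
This can be at most 6.
Since 6 = old gcd 6, the gcd can only stay the same or decrease.

Answer: no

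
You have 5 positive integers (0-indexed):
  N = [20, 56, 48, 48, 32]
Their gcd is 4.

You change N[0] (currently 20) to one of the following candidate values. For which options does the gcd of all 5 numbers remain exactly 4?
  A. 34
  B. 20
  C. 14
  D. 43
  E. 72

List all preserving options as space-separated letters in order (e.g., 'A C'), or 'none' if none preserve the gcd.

Old gcd = 4; gcd of others (without N[0]) = 8
New gcd for candidate v: gcd(8, v). Preserves old gcd iff gcd(8, v) = 4.
  Option A: v=34, gcd(8,34)=2 -> changes
  Option B: v=20, gcd(8,20)=4 -> preserves
  Option C: v=14, gcd(8,14)=2 -> changes
  Option D: v=43, gcd(8,43)=1 -> changes
  Option E: v=72, gcd(8,72)=8 -> changes

Answer: B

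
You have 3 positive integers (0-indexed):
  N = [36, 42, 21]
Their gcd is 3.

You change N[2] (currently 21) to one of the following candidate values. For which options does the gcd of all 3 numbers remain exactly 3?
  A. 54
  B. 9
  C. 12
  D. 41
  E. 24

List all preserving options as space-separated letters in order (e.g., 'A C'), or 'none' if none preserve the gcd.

Answer: B

Derivation:
Old gcd = 3; gcd of others (without N[2]) = 6
New gcd for candidate v: gcd(6, v). Preserves old gcd iff gcd(6, v) = 3.
  Option A: v=54, gcd(6,54)=6 -> changes
  Option B: v=9, gcd(6,9)=3 -> preserves
  Option C: v=12, gcd(6,12)=6 -> changes
  Option D: v=41, gcd(6,41)=1 -> changes
  Option E: v=24, gcd(6,24)=6 -> changes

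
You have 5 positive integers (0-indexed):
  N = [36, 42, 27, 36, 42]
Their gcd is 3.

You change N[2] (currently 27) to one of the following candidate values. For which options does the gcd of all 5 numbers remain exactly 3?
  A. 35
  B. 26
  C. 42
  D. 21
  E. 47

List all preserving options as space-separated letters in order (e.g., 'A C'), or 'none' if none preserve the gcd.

Answer: D

Derivation:
Old gcd = 3; gcd of others (without N[2]) = 6
New gcd for candidate v: gcd(6, v). Preserves old gcd iff gcd(6, v) = 3.
  Option A: v=35, gcd(6,35)=1 -> changes
  Option B: v=26, gcd(6,26)=2 -> changes
  Option C: v=42, gcd(6,42)=6 -> changes
  Option D: v=21, gcd(6,21)=3 -> preserves
  Option E: v=47, gcd(6,47)=1 -> changes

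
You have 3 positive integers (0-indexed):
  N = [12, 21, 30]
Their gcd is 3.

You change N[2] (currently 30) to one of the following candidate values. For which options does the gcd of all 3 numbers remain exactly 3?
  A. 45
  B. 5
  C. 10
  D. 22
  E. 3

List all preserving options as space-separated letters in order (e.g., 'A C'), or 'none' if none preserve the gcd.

Old gcd = 3; gcd of others (without N[2]) = 3
New gcd for candidate v: gcd(3, v). Preserves old gcd iff gcd(3, v) = 3.
  Option A: v=45, gcd(3,45)=3 -> preserves
  Option B: v=5, gcd(3,5)=1 -> changes
  Option C: v=10, gcd(3,10)=1 -> changes
  Option D: v=22, gcd(3,22)=1 -> changes
  Option E: v=3, gcd(3,3)=3 -> preserves

Answer: A E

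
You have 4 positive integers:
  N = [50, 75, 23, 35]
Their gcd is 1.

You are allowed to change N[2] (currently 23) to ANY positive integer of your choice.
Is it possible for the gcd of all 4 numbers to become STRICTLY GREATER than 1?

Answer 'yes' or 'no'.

Answer: yes

Derivation:
Current gcd = 1
gcd of all OTHER numbers (without N[2]=23): gcd([50, 75, 35]) = 5
The new gcd after any change is gcd(5, new_value).
This can be at most 5.
Since 5 > old gcd 1, the gcd CAN increase (e.g., set N[2] = 5).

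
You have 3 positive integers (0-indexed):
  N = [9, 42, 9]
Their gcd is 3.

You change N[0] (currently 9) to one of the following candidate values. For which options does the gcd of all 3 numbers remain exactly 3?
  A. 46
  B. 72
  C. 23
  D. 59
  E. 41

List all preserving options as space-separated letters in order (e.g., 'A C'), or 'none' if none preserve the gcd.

Answer: B

Derivation:
Old gcd = 3; gcd of others (without N[0]) = 3
New gcd for candidate v: gcd(3, v). Preserves old gcd iff gcd(3, v) = 3.
  Option A: v=46, gcd(3,46)=1 -> changes
  Option B: v=72, gcd(3,72)=3 -> preserves
  Option C: v=23, gcd(3,23)=1 -> changes
  Option D: v=59, gcd(3,59)=1 -> changes
  Option E: v=41, gcd(3,41)=1 -> changes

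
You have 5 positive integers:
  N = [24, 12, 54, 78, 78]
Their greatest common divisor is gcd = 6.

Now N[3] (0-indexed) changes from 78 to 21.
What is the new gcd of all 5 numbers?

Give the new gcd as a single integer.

Answer: 3

Derivation:
Numbers: [24, 12, 54, 78, 78], gcd = 6
Change: index 3, 78 -> 21
gcd of the OTHER numbers (without index 3): gcd([24, 12, 54, 78]) = 6
New gcd = gcd(g_others, new_val) = gcd(6, 21) = 3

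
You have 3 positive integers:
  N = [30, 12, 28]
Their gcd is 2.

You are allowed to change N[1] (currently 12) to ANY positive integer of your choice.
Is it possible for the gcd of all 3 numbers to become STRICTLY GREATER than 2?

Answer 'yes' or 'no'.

Current gcd = 2
gcd of all OTHER numbers (without N[1]=12): gcd([30, 28]) = 2
The new gcd after any change is gcd(2, new_value).
This can be at most 2.
Since 2 = old gcd 2, the gcd can only stay the same or decrease.

Answer: no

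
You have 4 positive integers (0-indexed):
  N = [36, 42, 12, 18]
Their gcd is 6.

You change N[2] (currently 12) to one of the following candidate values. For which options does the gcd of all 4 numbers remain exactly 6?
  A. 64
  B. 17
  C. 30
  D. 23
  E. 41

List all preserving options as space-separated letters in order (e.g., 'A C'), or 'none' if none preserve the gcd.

Answer: C

Derivation:
Old gcd = 6; gcd of others (without N[2]) = 6
New gcd for candidate v: gcd(6, v). Preserves old gcd iff gcd(6, v) = 6.
  Option A: v=64, gcd(6,64)=2 -> changes
  Option B: v=17, gcd(6,17)=1 -> changes
  Option C: v=30, gcd(6,30)=6 -> preserves
  Option D: v=23, gcd(6,23)=1 -> changes
  Option E: v=41, gcd(6,41)=1 -> changes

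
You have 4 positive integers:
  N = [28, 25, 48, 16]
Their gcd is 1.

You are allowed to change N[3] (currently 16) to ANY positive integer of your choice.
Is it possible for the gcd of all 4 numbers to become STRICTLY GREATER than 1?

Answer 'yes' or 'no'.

Answer: no

Derivation:
Current gcd = 1
gcd of all OTHER numbers (without N[3]=16): gcd([28, 25, 48]) = 1
The new gcd after any change is gcd(1, new_value).
This can be at most 1.
Since 1 = old gcd 1, the gcd can only stay the same or decrease.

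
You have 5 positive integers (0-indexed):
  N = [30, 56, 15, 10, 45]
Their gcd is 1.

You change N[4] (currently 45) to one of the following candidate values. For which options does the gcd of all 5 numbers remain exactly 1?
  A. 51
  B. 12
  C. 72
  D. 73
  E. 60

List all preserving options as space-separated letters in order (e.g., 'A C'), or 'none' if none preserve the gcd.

Old gcd = 1; gcd of others (without N[4]) = 1
New gcd for candidate v: gcd(1, v). Preserves old gcd iff gcd(1, v) = 1.
  Option A: v=51, gcd(1,51)=1 -> preserves
  Option B: v=12, gcd(1,12)=1 -> preserves
  Option C: v=72, gcd(1,72)=1 -> preserves
  Option D: v=73, gcd(1,73)=1 -> preserves
  Option E: v=60, gcd(1,60)=1 -> preserves

Answer: A B C D E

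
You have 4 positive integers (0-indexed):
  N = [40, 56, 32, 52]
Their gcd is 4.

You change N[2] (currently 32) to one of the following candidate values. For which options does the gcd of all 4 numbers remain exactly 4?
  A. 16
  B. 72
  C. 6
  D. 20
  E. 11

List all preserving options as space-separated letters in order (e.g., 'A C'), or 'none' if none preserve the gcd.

Answer: A B D

Derivation:
Old gcd = 4; gcd of others (without N[2]) = 4
New gcd for candidate v: gcd(4, v). Preserves old gcd iff gcd(4, v) = 4.
  Option A: v=16, gcd(4,16)=4 -> preserves
  Option B: v=72, gcd(4,72)=4 -> preserves
  Option C: v=6, gcd(4,6)=2 -> changes
  Option D: v=20, gcd(4,20)=4 -> preserves
  Option E: v=11, gcd(4,11)=1 -> changes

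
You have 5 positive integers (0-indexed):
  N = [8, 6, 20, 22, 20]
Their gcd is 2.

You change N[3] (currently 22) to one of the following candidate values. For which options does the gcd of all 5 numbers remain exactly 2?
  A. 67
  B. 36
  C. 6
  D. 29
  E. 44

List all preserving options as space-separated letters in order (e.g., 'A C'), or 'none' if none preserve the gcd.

Old gcd = 2; gcd of others (without N[3]) = 2
New gcd for candidate v: gcd(2, v). Preserves old gcd iff gcd(2, v) = 2.
  Option A: v=67, gcd(2,67)=1 -> changes
  Option B: v=36, gcd(2,36)=2 -> preserves
  Option C: v=6, gcd(2,6)=2 -> preserves
  Option D: v=29, gcd(2,29)=1 -> changes
  Option E: v=44, gcd(2,44)=2 -> preserves

Answer: B C E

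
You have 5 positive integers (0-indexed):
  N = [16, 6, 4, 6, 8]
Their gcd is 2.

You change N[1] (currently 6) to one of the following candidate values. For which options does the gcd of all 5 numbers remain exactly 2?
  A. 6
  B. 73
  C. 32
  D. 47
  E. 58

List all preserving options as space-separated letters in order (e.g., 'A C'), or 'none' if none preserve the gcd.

Answer: A C E

Derivation:
Old gcd = 2; gcd of others (without N[1]) = 2
New gcd for candidate v: gcd(2, v). Preserves old gcd iff gcd(2, v) = 2.
  Option A: v=6, gcd(2,6)=2 -> preserves
  Option B: v=73, gcd(2,73)=1 -> changes
  Option C: v=32, gcd(2,32)=2 -> preserves
  Option D: v=47, gcd(2,47)=1 -> changes
  Option E: v=58, gcd(2,58)=2 -> preserves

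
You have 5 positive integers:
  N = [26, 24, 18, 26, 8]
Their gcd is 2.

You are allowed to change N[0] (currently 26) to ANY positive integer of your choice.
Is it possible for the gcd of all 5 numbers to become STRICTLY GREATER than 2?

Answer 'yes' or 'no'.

Answer: no

Derivation:
Current gcd = 2
gcd of all OTHER numbers (without N[0]=26): gcd([24, 18, 26, 8]) = 2
The new gcd after any change is gcd(2, new_value).
This can be at most 2.
Since 2 = old gcd 2, the gcd can only stay the same or decrease.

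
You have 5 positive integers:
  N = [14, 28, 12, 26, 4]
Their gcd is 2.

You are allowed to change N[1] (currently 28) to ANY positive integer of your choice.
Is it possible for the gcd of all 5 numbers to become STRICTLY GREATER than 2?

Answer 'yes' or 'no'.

Answer: no

Derivation:
Current gcd = 2
gcd of all OTHER numbers (without N[1]=28): gcd([14, 12, 26, 4]) = 2
The new gcd after any change is gcd(2, new_value).
This can be at most 2.
Since 2 = old gcd 2, the gcd can only stay the same or decrease.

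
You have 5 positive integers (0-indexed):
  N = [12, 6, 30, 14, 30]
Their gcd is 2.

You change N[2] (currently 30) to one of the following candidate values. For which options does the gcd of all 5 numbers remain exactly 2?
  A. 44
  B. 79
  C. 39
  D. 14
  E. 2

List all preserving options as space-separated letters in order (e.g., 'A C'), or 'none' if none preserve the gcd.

Answer: A D E

Derivation:
Old gcd = 2; gcd of others (without N[2]) = 2
New gcd for candidate v: gcd(2, v). Preserves old gcd iff gcd(2, v) = 2.
  Option A: v=44, gcd(2,44)=2 -> preserves
  Option B: v=79, gcd(2,79)=1 -> changes
  Option C: v=39, gcd(2,39)=1 -> changes
  Option D: v=14, gcd(2,14)=2 -> preserves
  Option E: v=2, gcd(2,2)=2 -> preserves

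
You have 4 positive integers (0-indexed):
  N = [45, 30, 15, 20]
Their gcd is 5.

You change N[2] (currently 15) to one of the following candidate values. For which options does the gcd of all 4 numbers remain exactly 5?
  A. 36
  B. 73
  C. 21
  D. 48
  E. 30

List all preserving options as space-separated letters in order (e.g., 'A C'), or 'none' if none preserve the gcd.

Old gcd = 5; gcd of others (without N[2]) = 5
New gcd for candidate v: gcd(5, v). Preserves old gcd iff gcd(5, v) = 5.
  Option A: v=36, gcd(5,36)=1 -> changes
  Option B: v=73, gcd(5,73)=1 -> changes
  Option C: v=21, gcd(5,21)=1 -> changes
  Option D: v=48, gcd(5,48)=1 -> changes
  Option E: v=30, gcd(5,30)=5 -> preserves

Answer: E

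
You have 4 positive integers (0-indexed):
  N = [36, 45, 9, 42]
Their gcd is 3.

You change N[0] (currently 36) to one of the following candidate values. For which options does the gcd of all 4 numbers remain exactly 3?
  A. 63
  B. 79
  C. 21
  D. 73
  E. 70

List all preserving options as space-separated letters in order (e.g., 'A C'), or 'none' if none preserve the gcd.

Answer: A C

Derivation:
Old gcd = 3; gcd of others (without N[0]) = 3
New gcd for candidate v: gcd(3, v). Preserves old gcd iff gcd(3, v) = 3.
  Option A: v=63, gcd(3,63)=3 -> preserves
  Option B: v=79, gcd(3,79)=1 -> changes
  Option C: v=21, gcd(3,21)=3 -> preserves
  Option D: v=73, gcd(3,73)=1 -> changes
  Option E: v=70, gcd(3,70)=1 -> changes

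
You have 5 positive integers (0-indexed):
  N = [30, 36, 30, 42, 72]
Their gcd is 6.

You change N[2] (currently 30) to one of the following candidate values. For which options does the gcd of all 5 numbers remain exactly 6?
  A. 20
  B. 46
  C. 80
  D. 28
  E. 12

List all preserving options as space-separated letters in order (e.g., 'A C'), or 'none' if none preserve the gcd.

Answer: E

Derivation:
Old gcd = 6; gcd of others (without N[2]) = 6
New gcd for candidate v: gcd(6, v). Preserves old gcd iff gcd(6, v) = 6.
  Option A: v=20, gcd(6,20)=2 -> changes
  Option B: v=46, gcd(6,46)=2 -> changes
  Option C: v=80, gcd(6,80)=2 -> changes
  Option D: v=28, gcd(6,28)=2 -> changes
  Option E: v=12, gcd(6,12)=6 -> preserves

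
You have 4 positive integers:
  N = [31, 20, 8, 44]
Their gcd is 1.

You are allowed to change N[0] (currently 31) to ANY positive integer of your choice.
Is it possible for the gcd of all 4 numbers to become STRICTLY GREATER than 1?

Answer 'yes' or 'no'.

Current gcd = 1
gcd of all OTHER numbers (without N[0]=31): gcd([20, 8, 44]) = 4
The new gcd after any change is gcd(4, new_value).
This can be at most 4.
Since 4 > old gcd 1, the gcd CAN increase (e.g., set N[0] = 4).

Answer: yes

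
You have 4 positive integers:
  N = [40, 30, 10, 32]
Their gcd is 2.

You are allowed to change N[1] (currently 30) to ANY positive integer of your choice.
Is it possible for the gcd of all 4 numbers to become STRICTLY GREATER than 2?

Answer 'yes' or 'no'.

Answer: no

Derivation:
Current gcd = 2
gcd of all OTHER numbers (without N[1]=30): gcd([40, 10, 32]) = 2
The new gcd after any change is gcd(2, new_value).
This can be at most 2.
Since 2 = old gcd 2, the gcd can only stay the same or decrease.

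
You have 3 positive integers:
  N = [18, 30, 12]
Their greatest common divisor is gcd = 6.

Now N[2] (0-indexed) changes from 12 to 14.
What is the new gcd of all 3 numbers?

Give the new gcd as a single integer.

Numbers: [18, 30, 12], gcd = 6
Change: index 2, 12 -> 14
gcd of the OTHER numbers (without index 2): gcd([18, 30]) = 6
New gcd = gcd(g_others, new_val) = gcd(6, 14) = 2

Answer: 2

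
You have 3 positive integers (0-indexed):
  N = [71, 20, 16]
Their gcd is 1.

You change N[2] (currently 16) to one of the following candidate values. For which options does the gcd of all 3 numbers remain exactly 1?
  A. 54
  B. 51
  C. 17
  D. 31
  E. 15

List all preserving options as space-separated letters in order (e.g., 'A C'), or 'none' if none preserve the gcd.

Answer: A B C D E

Derivation:
Old gcd = 1; gcd of others (without N[2]) = 1
New gcd for candidate v: gcd(1, v). Preserves old gcd iff gcd(1, v) = 1.
  Option A: v=54, gcd(1,54)=1 -> preserves
  Option B: v=51, gcd(1,51)=1 -> preserves
  Option C: v=17, gcd(1,17)=1 -> preserves
  Option D: v=31, gcd(1,31)=1 -> preserves
  Option E: v=15, gcd(1,15)=1 -> preserves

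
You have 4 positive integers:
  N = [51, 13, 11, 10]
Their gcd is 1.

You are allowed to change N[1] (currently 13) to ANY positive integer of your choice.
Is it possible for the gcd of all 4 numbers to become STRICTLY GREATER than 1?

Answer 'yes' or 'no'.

Current gcd = 1
gcd of all OTHER numbers (without N[1]=13): gcd([51, 11, 10]) = 1
The new gcd after any change is gcd(1, new_value).
This can be at most 1.
Since 1 = old gcd 1, the gcd can only stay the same or decrease.

Answer: no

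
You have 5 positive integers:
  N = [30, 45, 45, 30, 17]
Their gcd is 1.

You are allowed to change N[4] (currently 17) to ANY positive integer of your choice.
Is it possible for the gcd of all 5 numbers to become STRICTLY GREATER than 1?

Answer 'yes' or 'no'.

Current gcd = 1
gcd of all OTHER numbers (without N[4]=17): gcd([30, 45, 45, 30]) = 15
The new gcd after any change is gcd(15, new_value).
This can be at most 15.
Since 15 > old gcd 1, the gcd CAN increase (e.g., set N[4] = 15).

Answer: yes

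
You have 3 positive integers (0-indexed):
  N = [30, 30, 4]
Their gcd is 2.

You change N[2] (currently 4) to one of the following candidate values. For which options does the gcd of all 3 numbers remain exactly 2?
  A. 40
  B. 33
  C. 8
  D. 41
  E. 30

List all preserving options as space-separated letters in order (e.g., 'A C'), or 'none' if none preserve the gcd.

Answer: C

Derivation:
Old gcd = 2; gcd of others (without N[2]) = 30
New gcd for candidate v: gcd(30, v). Preserves old gcd iff gcd(30, v) = 2.
  Option A: v=40, gcd(30,40)=10 -> changes
  Option B: v=33, gcd(30,33)=3 -> changes
  Option C: v=8, gcd(30,8)=2 -> preserves
  Option D: v=41, gcd(30,41)=1 -> changes
  Option E: v=30, gcd(30,30)=30 -> changes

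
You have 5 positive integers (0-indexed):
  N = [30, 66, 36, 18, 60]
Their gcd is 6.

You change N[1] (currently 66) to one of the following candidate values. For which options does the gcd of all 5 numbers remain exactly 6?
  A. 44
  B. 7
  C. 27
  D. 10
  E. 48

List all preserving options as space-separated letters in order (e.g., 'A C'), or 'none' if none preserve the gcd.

Answer: E

Derivation:
Old gcd = 6; gcd of others (without N[1]) = 6
New gcd for candidate v: gcd(6, v). Preserves old gcd iff gcd(6, v) = 6.
  Option A: v=44, gcd(6,44)=2 -> changes
  Option B: v=7, gcd(6,7)=1 -> changes
  Option C: v=27, gcd(6,27)=3 -> changes
  Option D: v=10, gcd(6,10)=2 -> changes
  Option E: v=48, gcd(6,48)=6 -> preserves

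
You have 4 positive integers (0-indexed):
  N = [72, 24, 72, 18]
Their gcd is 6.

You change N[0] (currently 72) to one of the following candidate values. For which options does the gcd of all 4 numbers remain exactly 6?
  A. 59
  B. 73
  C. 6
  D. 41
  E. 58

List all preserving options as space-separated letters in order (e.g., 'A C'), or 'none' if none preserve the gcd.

Old gcd = 6; gcd of others (without N[0]) = 6
New gcd for candidate v: gcd(6, v). Preserves old gcd iff gcd(6, v) = 6.
  Option A: v=59, gcd(6,59)=1 -> changes
  Option B: v=73, gcd(6,73)=1 -> changes
  Option C: v=6, gcd(6,6)=6 -> preserves
  Option D: v=41, gcd(6,41)=1 -> changes
  Option E: v=58, gcd(6,58)=2 -> changes

Answer: C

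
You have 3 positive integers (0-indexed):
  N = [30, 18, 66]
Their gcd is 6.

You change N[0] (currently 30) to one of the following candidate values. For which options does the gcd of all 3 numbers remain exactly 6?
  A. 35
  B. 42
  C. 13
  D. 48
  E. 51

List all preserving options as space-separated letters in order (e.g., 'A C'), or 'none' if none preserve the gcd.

Old gcd = 6; gcd of others (without N[0]) = 6
New gcd for candidate v: gcd(6, v). Preserves old gcd iff gcd(6, v) = 6.
  Option A: v=35, gcd(6,35)=1 -> changes
  Option B: v=42, gcd(6,42)=6 -> preserves
  Option C: v=13, gcd(6,13)=1 -> changes
  Option D: v=48, gcd(6,48)=6 -> preserves
  Option E: v=51, gcd(6,51)=3 -> changes

Answer: B D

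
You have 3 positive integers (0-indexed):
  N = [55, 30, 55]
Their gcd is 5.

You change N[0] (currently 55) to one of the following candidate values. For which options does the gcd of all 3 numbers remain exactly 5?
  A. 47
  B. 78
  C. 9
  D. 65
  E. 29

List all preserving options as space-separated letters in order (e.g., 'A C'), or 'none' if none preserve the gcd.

Old gcd = 5; gcd of others (without N[0]) = 5
New gcd for candidate v: gcd(5, v). Preserves old gcd iff gcd(5, v) = 5.
  Option A: v=47, gcd(5,47)=1 -> changes
  Option B: v=78, gcd(5,78)=1 -> changes
  Option C: v=9, gcd(5,9)=1 -> changes
  Option D: v=65, gcd(5,65)=5 -> preserves
  Option E: v=29, gcd(5,29)=1 -> changes

Answer: D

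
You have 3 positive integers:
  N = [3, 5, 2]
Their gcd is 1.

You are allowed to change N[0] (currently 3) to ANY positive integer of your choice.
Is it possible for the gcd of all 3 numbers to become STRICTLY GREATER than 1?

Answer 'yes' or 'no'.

Current gcd = 1
gcd of all OTHER numbers (without N[0]=3): gcd([5, 2]) = 1
The new gcd after any change is gcd(1, new_value).
This can be at most 1.
Since 1 = old gcd 1, the gcd can only stay the same or decrease.

Answer: no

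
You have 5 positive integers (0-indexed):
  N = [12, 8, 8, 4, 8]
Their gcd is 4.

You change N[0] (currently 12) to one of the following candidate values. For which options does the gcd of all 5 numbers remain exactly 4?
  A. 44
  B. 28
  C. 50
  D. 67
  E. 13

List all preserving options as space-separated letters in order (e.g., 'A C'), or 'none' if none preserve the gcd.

Answer: A B

Derivation:
Old gcd = 4; gcd of others (without N[0]) = 4
New gcd for candidate v: gcd(4, v). Preserves old gcd iff gcd(4, v) = 4.
  Option A: v=44, gcd(4,44)=4 -> preserves
  Option B: v=28, gcd(4,28)=4 -> preserves
  Option C: v=50, gcd(4,50)=2 -> changes
  Option D: v=67, gcd(4,67)=1 -> changes
  Option E: v=13, gcd(4,13)=1 -> changes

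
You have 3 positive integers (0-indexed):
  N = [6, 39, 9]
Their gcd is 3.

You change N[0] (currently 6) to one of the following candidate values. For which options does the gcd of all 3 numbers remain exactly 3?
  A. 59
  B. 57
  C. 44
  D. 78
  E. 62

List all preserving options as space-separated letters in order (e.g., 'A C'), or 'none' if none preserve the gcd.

Old gcd = 3; gcd of others (without N[0]) = 3
New gcd for candidate v: gcd(3, v). Preserves old gcd iff gcd(3, v) = 3.
  Option A: v=59, gcd(3,59)=1 -> changes
  Option B: v=57, gcd(3,57)=3 -> preserves
  Option C: v=44, gcd(3,44)=1 -> changes
  Option D: v=78, gcd(3,78)=3 -> preserves
  Option E: v=62, gcd(3,62)=1 -> changes

Answer: B D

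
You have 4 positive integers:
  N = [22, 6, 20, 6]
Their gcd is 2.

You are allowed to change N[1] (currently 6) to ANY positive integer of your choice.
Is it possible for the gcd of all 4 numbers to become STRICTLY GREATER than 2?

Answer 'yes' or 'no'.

Answer: no

Derivation:
Current gcd = 2
gcd of all OTHER numbers (without N[1]=6): gcd([22, 20, 6]) = 2
The new gcd after any change is gcd(2, new_value).
This can be at most 2.
Since 2 = old gcd 2, the gcd can only stay the same or decrease.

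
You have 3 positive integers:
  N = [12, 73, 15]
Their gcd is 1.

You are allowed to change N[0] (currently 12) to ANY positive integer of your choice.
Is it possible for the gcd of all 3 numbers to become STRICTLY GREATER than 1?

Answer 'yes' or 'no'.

Answer: no

Derivation:
Current gcd = 1
gcd of all OTHER numbers (without N[0]=12): gcd([73, 15]) = 1
The new gcd after any change is gcd(1, new_value).
This can be at most 1.
Since 1 = old gcd 1, the gcd can only stay the same or decrease.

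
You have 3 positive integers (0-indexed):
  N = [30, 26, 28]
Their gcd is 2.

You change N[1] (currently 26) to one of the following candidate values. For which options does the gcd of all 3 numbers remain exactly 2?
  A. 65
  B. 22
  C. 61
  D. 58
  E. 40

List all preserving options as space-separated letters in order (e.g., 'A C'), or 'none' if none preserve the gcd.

Old gcd = 2; gcd of others (without N[1]) = 2
New gcd for candidate v: gcd(2, v). Preserves old gcd iff gcd(2, v) = 2.
  Option A: v=65, gcd(2,65)=1 -> changes
  Option B: v=22, gcd(2,22)=2 -> preserves
  Option C: v=61, gcd(2,61)=1 -> changes
  Option D: v=58, gcd(2,58)=2 -> preserves
  Option E: v=40, gcd(2,40)=2 -> preserves

Answer: B D E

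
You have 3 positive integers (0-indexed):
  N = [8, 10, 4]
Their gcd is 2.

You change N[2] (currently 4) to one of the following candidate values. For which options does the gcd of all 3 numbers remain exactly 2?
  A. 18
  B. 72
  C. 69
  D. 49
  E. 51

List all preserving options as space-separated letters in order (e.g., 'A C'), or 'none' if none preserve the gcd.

Answer: A B

Derivation:
Old gcd = 2; gcd of others (without N[2]) = 2
New gcd for candidate v: gcd(2, v). Preserves old gcd iff gcd(2, v) = 2.
  Option A: v=18, gcd(2,18)=2 -> preserves
  Option B: v=72, gcd(2,72)=2 -> preserves
  Option C: v=69, gcd(2,69)=1 -> changes
  Option D: v=49, gcd(2,49)=1 -> changes
  Option E: v=51, gcd(2,51)=1 -> changes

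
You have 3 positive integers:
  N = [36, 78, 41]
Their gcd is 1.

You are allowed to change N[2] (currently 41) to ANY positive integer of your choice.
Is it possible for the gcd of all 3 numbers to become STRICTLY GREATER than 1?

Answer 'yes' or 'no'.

Answer: yes

Derivation:
Current gcd = 1
gcd of all OTHER numbers (without N[2]=41): gcd([36, 78]) = 6
The new gcd after any change is gcd(6, new_value).
This can be at most 6.
Since 6 > old gcd 1, the gcd CAN increase (e.g., set N[2] = 6).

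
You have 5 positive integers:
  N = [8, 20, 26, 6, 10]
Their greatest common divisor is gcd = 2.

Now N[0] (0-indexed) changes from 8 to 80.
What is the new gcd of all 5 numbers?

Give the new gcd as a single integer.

Numbers: [8, 20, 26, 6, 10], gcd = 2
Change: index 0, 8 -> 80
gcd of the OTHER numbers (without index 0): gcd([20, 26, 6, 10]) = 2
New gcd = gcd(g_others, new_val) = gcd(2, 80) = 2

Answer: 2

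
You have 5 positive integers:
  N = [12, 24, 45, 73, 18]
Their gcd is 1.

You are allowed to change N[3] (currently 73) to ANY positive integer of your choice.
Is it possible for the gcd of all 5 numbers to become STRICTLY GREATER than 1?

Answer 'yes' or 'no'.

Current gcd = 1
gcd of all OTHER numbers (without N[3]=73): gcd([12, 24, 45, 18]) = 3
The new gcd after any change is gcd(3, new_value).
This can be at most 3.
Since 3 > old gcd 1, the gcd CAN increase (e.g., set N[3] = 3).

Answer: yes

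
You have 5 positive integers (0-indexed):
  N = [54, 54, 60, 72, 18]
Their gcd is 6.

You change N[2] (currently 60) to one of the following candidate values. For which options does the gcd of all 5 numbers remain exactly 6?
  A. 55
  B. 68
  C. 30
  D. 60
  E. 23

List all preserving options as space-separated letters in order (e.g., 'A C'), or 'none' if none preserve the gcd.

Old gcd = 6; gcd of others (without N[2]) = 18
New gcd for candidate v: gcd(18, v). Preserves old gcd iff gcd(18, v) = 6.
  Option A: v=55, gcd(18,55)=1 -> changes
  Option B: v=68, gcd(18,68)=2 -> changes
  Option C: v=30, gcd(18,30)=6 -> preserves
  Option D: v=60, gcd(18,60)=6 -> preserves
  Option E: v=23, gcd(18,23)=1 -> changes

Answer: C D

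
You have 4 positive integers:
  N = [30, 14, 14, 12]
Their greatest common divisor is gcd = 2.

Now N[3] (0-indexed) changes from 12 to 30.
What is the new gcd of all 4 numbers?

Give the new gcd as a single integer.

Numbers: [30, 14, 14, 12], gcd = 2
Change: index 3, 12 -> 30
gcd of the OTHER numbers (without index 3): gcd([30, 14, 14]) = 2
New gcd = gcd(g_others, new_val) = gcd(2, 30) = 2

Answer: 2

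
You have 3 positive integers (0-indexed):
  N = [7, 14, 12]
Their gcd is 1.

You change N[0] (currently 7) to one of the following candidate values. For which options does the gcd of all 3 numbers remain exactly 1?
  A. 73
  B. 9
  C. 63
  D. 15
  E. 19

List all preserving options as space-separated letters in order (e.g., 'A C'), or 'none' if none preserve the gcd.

Old gcd = 1; gcd of others (without N[0]) = 2
New gcd for candidate v: gcd(2, v). Preserves old gcd iff gcd(2, v) = 1.
  Option A: v=73, gcd(2,73)=1 -> preserves
  Option B: v=9, gcd(2,9)=1 -> preserves
  Option C: v=63, gcd(2,63)=1 -> preserves
  Option D: v=15, gcd(2,15)=1 -> preserves
  Option E: v=19, gcd(2,19)=1 -> preserves

Answer: A B C D E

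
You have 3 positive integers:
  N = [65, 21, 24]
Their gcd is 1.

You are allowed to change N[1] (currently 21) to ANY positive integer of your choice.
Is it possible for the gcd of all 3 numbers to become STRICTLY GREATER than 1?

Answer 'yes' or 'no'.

Current gcd = 1
gcd of all OTHER numbers (without N[1]=21): gcd([65, 24]) = 1
The new gcd after any change is gcd(1, new_value).
This can be at most 1.
Since 1 = old gcd 1, the gcd can only stay the same or decrease.

Answer: no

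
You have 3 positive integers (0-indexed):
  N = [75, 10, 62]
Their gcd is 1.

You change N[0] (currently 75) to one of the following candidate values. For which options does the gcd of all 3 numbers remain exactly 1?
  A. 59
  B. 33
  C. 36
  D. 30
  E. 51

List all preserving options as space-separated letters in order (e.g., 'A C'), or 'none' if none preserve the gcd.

Answer: A B E

Derivation:
Old gcd = 1; gcd of others (without N[0]) = 2
New gcd for candidate v: gcd(2, v). Preserves old gcd iff gcd(2, v) = 1.
  Option A: v=59, gcd(2,59)=1 -> preserves
  Option B: v=33, gcd(2,33)=1 -> preserves
  Option C: v=36, gcd(2,36)=2 -> changes
  Option D: v=30, gcd(2,30)=2 -> changes
  Option E: v=51, gcd(2,51)=1 -> preserves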